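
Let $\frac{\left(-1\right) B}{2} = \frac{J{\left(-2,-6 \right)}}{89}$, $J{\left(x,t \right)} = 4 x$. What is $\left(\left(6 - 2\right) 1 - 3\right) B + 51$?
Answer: $\frac{4555}{89} \approx 51.18$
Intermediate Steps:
$B = \frac{16}{89}$ ($B = - 2 \frac{4 \left(-2\right)}{89} = - 2 \left(\left(-8\right) \frac{1}{89}\right) = \left(-2\right) \left(- \frac{8}{89}\right) = \frac{16}{89} \approx 0.17978$)
$\left(\left(6 - 2\right) 1 - 3\right) B + 51 = \left(\left(6 - 2\right) 1 - 3\right) \frac{16}{89} + 51 = \left(4 \cdot 1 - 3\right) \frac{16}{89} + 51 = \left(4 - 3\right) \frac{16}{89} + 51 = 1 \cdot \frac{16}{89} + 51 = \frac{16}{89} + 51 = \frac{4555}{89}$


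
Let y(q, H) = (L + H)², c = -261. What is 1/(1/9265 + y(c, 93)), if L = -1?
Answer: 9265/78418961 ≈ 0.00011815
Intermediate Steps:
y(q, H) = (-1 + H)²
1/(1/9265 + y(c, 93)) = 1/(1/9265 + (-1 + 93)²) = 1/(1/9265 + 92²) = 1/(1/9265 + 8464) = 1/(78418961/9265) = 9265/78418961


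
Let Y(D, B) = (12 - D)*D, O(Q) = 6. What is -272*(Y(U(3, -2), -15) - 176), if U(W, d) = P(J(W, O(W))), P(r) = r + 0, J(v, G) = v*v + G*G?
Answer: 451792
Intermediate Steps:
J(v, G) = G² + v² (J(v, G) = v² + G² = G² + v²)
P(r) = r
U(W, d) = 36 + W² (U(W, d) = 6² + W² = 36 + W²)
Y(D, B) = D*(12 - D)
-272*(Y(U(3, -2), -15) - 176) = -272*((36 + 3²)*(12 - (36 + 3²)) - 176) = -272*((36 + 9)*(12 - (36 + 9)) - 176) = -272*(45*(12 - 1*45) - 176) = -272*(45*(12 - 45) - 176) = -272*(45*(-33) - 176) = -272*(-1485 - 176) = -272*(-1661) = 451792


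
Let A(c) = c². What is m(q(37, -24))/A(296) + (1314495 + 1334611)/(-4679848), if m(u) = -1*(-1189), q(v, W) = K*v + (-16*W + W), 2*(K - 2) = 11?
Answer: -28317466503/51253695296 ≈ -0.55250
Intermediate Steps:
K = 15/2 (K = 2 + (½)*11 = 2 + 11/2 = 15/2 ≈ 7.5000)
q(v, W) = -15*W + 15*v/2 (q(v, W) = 15*v/2 + (-16*W + W) = 15*v/2 - 15*W = -15*W + 15*v/2)
m(u) = 1189
m(q(37, -24))/A(296) + (1314495 + 1334611)/(-4679848) = 1189/(296²) + (1314495 + 1334611)/(-4679848) = 1189/87616 + 2649106*(-1/4679848) = 1189*(1/87616) - 1324553/2339924 = 1189/87616 - 1324553/2339924 = -28317466503/51253695296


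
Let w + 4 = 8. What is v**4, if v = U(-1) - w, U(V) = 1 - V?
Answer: 16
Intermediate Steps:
w = 4 (w = -4 + 8 = 4)
v = -2 (v = (1 - 1*(-1)) - 1*4 = (1 + 1) - 4 = 2 - 4 = -2)
v**4 = (-2)**4 = 16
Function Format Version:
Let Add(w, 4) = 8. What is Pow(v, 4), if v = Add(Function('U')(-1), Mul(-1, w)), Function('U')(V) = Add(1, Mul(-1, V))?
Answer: 16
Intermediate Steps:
w = 4 (w = Add(-4, 8) = 4)
v = -2 (v = Add(Add(1, Mul(-1, -1)), Mul(-1, 4)) = Add(Add(1, 1), -4) = Add(2, -4) = -2)
Pow(v, 4) = Pow(-2, 4) = 16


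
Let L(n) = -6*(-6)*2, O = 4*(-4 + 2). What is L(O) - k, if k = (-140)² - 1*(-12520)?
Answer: -32048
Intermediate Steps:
O = -8 (O = 4*(-2) = -8)
k = 32120 (k = 19600 + 12520 = 32120)
L(n) = 72 (L(n) = 36*2 = 72)
L(O) - k = 72 - 1*32120 = 72 - 32120 = -32048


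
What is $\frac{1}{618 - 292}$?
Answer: $\frac{1}{326} \approx 0.0030675$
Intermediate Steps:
$\frac{1}{618 - 292} = \frac{1}{326}$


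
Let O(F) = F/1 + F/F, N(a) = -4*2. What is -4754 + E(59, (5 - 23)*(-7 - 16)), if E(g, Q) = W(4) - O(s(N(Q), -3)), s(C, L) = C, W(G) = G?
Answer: -4743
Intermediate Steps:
N(a) = -8
O(F) = 1 + F (O(F) = F*1 + 1 = F + 1 = 1 + F)
E(g, Q) = 11 (E(g, Q) = 4 - (1 - 8) = 4 - 1*(-7) = 4 + 7 = 11)
-4754 + E(59, (5 - 23)*(-7 - 16)) = -4754 + 11 = -4743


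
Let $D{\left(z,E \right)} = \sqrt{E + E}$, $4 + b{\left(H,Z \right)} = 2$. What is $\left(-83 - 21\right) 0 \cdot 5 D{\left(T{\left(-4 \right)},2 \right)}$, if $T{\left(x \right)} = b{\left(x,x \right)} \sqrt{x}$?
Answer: $0$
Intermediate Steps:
$b{\left(H,Z \right)} = -2$ ($b{\left(H,Z \right)} = -4 + 2 = -2$)
$T{\left(x \right)} = - 2 \sqrt{x}$
$D{\left(z,E \right)} = \sqrt{2} \sqrt{E}$ ($D{\left(z,E \right)} = \sqrt{2 E} = \sqrt{2} \sqrt{E}$)
$\left(-83 - 21\right) 0 \cdot 5 D{\left(T{\left(-4 \right)},2 \right)} = \left(-83 - 21\right) 0 \cdot 5 \sqrt{2} \sqrt{2} = - 104 \cdot 0 \cdot 2 = \left(-104\right) 0 = 0$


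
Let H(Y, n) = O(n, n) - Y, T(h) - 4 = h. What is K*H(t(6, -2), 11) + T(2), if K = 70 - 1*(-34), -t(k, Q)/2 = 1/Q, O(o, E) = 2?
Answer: 110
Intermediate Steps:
T(h) = 4 + h
t(k, Q) = -2/Q
H(Y, n) = 2 - Y
K = 104 (K = 70 + 34 = 104)
K*H(t(6, -2), 11) + T(2) = 104*(2 - (-2)/(-2)) + (4 + 2) = 104*(2 - (-2)*(-1)/2) + 6 = 104*(2 - 1*1) + 6 = 104*(2 - 1) + 6 = 104*1 + 6 = 104 + 6 = 110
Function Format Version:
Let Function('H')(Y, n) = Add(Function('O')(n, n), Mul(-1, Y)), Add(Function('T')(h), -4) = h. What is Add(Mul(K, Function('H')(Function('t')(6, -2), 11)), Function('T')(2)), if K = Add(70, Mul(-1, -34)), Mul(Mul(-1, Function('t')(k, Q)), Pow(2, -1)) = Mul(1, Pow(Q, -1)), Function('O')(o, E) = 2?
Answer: 110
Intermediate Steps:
Function('T')(h) = Add(4, h)
Function('t')(k, Q) = Mul(-2, Pow(Q, -1)) (Function('t')(k, Q) = Mul(-2, Mul(1, Pow(Q, -1))) = Mul(-2, Pow(Q, -1)))
Function('H')(Y, n) = Add(2, Mul(-1, Y))
K = 104 (K = Add(70, 34) = 104)
Add(Mul(K, Function('H')(Function('t')(6, -2), 11)), Function('T')(2)) = Add(Mul(104, Add(2, Mul(-1, Mul(-2, Pow(-2, -1))))), Add(4, 2)) = Add(Mul(104, Add(2, Mul(-1, Mul(-2, Rational(-1, 2))))), 6) = Add(Mul(104, Add(2, Mul(-1, 1))), 6) = Add(Mul(104, Add(2, -1)), 6) = Add(Mul(104, 1), 6) = Add(104, 6) = 110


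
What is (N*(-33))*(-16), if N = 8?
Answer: 4224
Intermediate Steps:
(N*(-33))*(-16) = (8*(-33))*(-16) = -264*(-16) = 4224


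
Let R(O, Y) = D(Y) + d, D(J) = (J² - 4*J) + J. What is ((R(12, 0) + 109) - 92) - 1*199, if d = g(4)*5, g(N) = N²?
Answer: -102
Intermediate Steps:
D(J) = J² - 3*J
d = 80 (d = 4²*5 = 16*5 = 80)
R(O, Y) = 80 + Y*(-3 + Y) (R(O, Y) = Y*(-3 + Y) + 80 = 80 + Y*(-3 + Y))
((R(12, 0) + 109) - 92) - 1*199 = (((80 + 0*(-3 + 0)) + 109) - 92) - 1*199 = (((80 + 0*(-3)) + 109) - 92) - 199 = (((80 + 0) + 109) - 92) - 199 = ((80 + 109) - 92) - 199 = (189 - 92) - 199 = 97 - 199 = -102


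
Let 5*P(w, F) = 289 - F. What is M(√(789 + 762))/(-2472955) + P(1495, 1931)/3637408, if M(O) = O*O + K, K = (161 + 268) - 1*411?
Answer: -3259605787/4497573150320 ≈ -0.00072475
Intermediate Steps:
P(w, F) = 289/5 - F/5 (P(w, F) = (289 - F)/5 = 289/5 - F/5)
K = 18 (K = 429 - 411 = 18)
M(O) = 18 + O² (M(O) = O*O + 18 = O² + 18 = 18 + O²)
M(√(789 + 762))/(-2472955) + P(1495, 1931)/3637408 = (18 + (√(789 + 762))²)/(-2472955) + (289/5 - ⅕*1931)/3637408 = (18 + (√1551)²)*(-1/2472955) + (289/5 - 1931/5)*(1/3637408) = (18 + 1551)*(-1/2472955) - 1642/5*1/3637408 = 1569*(-1/2472955) - 821/9093520 = -1569/2472955 - 821/9093520 = -3259605787/4497573150320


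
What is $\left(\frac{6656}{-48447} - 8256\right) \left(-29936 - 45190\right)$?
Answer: $\frac{10016426573696}{16149} \approx 6.2025 \cdot 10^{8}$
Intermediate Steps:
$\left(\frac{6656}{-48447} - 8256\right) \left(-29936 - 45190\right) = \left(6656 \left(- \frac{1}{48447}\right) - 8256\right) \left(-75126\right) = \left(- \frac{6656}{48447} - 8256\right) \left(-75126\right) = \left(- \frac{399985088}{48447}\right) \left(-75126\right) = \frac{10016426573696}{16149}$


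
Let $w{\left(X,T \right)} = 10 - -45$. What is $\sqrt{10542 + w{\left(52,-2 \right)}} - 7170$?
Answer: $-7170 + \sqrt{10597} \approx -7067.1$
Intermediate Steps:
$w{\left(X,T \right)} = 55$ ($w{\left(X,T \right)} = 10 + 45 = 55$)
$\sqrt{10542 + w{\left(52,-2 \right)}} - 7170 = \sqrt{10542 + 55} - 7170 = \sqrt{10597} - 7170 = -7170 + \sqrt{10597}$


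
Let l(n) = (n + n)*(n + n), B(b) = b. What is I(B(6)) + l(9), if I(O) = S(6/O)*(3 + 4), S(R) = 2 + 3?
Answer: 359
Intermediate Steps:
S(R) = 5
l(n) = 4*n**2 (l(n) = (2*n)*(2*n) = 4*n**2)
I(O) = 35 (I(O) = 5*(3 + 4) = 5*7 = 35)
I(B(6)) + l(9) = 35 + 4*9**2 = 35 + 4*81 = 35 + 324 = 359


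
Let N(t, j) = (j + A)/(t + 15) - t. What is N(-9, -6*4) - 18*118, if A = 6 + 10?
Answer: -6349/3 ≈ -2116.3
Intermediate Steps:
A = 16
N(t, j) = -t + (16 + j)/(15 + t) (N(t, j) = (j + 16)/(t + 15) - t = (16 + j)/(15 + t) - t = -t + (16 + j)/(15 + t))
N(-9, -6*4) - 18*118 = (16 - 6*4 - 1*(-9)**2 - 15*(-9))/(15 - 9) - 18*118 = (16 - 24 - 1*81 + 135)/6 - 2124 = (16 - 24 - 81 + 135)/6 - 2124 = (1/6)*46 - 2124 = 23/3 - 2124 = -6349/3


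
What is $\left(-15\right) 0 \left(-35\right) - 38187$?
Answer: $-38187$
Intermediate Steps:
$\left(-15\right) 0 \left(-35\right) - 38187 = 0 \left(-35\right) - 38187 = 0 - 38187 = -38187$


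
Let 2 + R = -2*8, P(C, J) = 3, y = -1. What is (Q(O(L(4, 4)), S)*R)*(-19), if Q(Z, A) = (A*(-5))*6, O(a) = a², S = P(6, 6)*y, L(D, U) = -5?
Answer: 30780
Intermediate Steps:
S = -3 (S = 3*(-1) = -3)
Q(Z, A) = -30*A (Q(Z, A) = -5*A*6 = -30*A)
R = -18 (R = -2 - 2*8 = -2 - 16 = -18)
(Q(O(L(4, 4)), S)*R)*(-19) = (-30*(-3)*(-18))*(-19) = (90*(-18))*(-19) = -1620*(-19) = 30780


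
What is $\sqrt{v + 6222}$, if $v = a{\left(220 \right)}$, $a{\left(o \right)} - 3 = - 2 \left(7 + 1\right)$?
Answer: $\sqrt{6209} \approx 78.797$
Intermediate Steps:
$a{\left(o \right)} = -13$ ($a{\left(o \right)} = 3 - 2 \left(7 + 1\right) = 3 - 16 = -13$)
$v = -13$
$\sqrt{v + 6222} = \sqrt{-13 + 6222} = \sqrt{6209}$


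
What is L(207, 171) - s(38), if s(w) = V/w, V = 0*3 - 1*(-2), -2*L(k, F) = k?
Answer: -3935/38 ≈ -103.55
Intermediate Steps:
L(k, F) = -k/2
V = 2 (V = 0 + 2 = 2)
s(w) = 2/w
L(207, 171) - s(38) = -½*207 - 2/38 = -207/2 - 2/38 = -207/2 - 1*1/19 = -207/2 - 1/19 = -3935/38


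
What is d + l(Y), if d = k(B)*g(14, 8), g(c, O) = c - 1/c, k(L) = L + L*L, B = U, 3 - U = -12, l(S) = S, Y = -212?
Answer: 21916/7 ≈ 3130.9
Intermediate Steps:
U = 15 (U = 3 - 1*(-12) = 3 + 12 = 15)
B = 15
k(L) = L + L²
d = 23400/7 (d = (15*(1 + 15))*(14 - 1/14) = (15*16)*(14 - 1*1/14) = 240*(14 - 1/14) = 240*(195/14) = 23400/7 ≈ 3342.9)
d + l(Y) = 23400/7 - 212 = 21916/7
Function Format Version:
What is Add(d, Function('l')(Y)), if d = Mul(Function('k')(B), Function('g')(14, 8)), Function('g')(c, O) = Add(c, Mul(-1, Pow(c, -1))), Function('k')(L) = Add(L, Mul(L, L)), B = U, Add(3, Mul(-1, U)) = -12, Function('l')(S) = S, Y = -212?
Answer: Rational(21916, 7) ≈ 3130.9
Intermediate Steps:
U = 15 (U = Add(3, Mul(-1, -12)) = Add(3, 12) = 15)
B = 15
Function('k')(L) = Add(L, Pow(L, 2))
d = Rational(23400, 7) (d = Mul(Mul(15, Add(1, 15)), Add(14, Mul(-1, Pow(14, -1)))) = Mul(Mul(15, 16), Add(14, Mul(-1, Rational(1, 14)))) = Mul(240, Add(14, Rational(-1, 14))) = Mul(240, Rational(195, 14)) = Rational(23400, 7) ≈ 3342.9)
Add(d, Function('l')(Y)) = Add(Rational(23400, 7), -212) = Rational(21916, 7)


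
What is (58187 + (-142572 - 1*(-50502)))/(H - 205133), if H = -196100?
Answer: 1093/12943 ≈ 0.084447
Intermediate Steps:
(58187 + (-142572 - 1*(-50502)))/(H - 205133) = (58187 + (-142572 - 1*(-50502)))/(-196100 - 205133) = (58187 + (-142572 + 50502))/(-401233) = (58187 - 92070)*(-1/401233) = -33883*(-1/401233) = 1093/12943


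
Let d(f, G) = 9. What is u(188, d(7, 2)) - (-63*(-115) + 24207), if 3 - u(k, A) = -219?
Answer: -31230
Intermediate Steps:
u(k, A) = 222 (u(k, A) = 3 - 1*(-219) = 3 + 219 = 222)
u(188, d(7, 2)) - (-63*(-115) + 24207) = 222 - (-63*(-115) + 24207) = 222 - (7245 + 24207) = 222 - 1*31452 = 222 - 31452 = -31230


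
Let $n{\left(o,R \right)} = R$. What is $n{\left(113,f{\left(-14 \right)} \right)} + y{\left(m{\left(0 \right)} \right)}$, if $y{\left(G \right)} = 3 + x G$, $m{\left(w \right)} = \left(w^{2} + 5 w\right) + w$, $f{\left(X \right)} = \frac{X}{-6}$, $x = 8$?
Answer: $\frac{16}{3} \approx 5.3333$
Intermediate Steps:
$f{\left(X \right)} = - \frac{X}{6}$ ($f{\left(X \right)} = X \left(- \frac{1}{6}\right) = - \frac{X}{6}$)
$m{\left(w \right)} = w^{2} + 6 w$
$y{\left(G \right)} = 3 + 8 G$
$n{\left(113,f{\left(-14 \right)} \right)} + y{\left(m{\left(0 \right)} \right)} = \left(- \frac{1}{6}\right) \left(-14\right) + \left(3 + 8 \cdot 0 \left(6 + 0\right)\right) = \frac{7}{3} + \left(3 + 8 \cdot 0 \cdot 6\right) = \frac{7}{3} + \left(3 + 8 \cdot 0\right) = \frac{7}{3} + \left(3 + 0\right) = \frac{7}{3} + 3 = \frac{16}{3}$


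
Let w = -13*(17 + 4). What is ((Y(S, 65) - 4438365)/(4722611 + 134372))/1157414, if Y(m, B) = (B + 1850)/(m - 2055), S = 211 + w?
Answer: -4698010310/5950400219096777 ≈ -7.8953e-7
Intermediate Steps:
w = -273 (w = -13*21 = -273)
S = -62 (S = 211 - 273 = -62)
Y(m, B) = (1850 + B)/(-2055 + m)
((Y(S, 65) - 4438365)/(4722611 + 134372))/1157414 = (((1850 + 65)/(-2055 - 62) - 4438365)/(4722611 + 134372))/1157414 = ((1915/(-2117) - 4438365)/4856983)*(1/1157414) = ((-1/2117*1915 - 4438365)*(1/4856983))*(1/1157414) = ((-1915/2117 - 4438365)*(1/4856983))*(1/1157414) = -9396020620/2117*1/4856983*(1/1157414) = -9396020620/10282233011*1/1157414 = -4698010310/5950400219096777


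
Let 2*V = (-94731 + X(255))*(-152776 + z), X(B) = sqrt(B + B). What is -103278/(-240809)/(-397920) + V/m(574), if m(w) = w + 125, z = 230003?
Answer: -19472749073218935389/3721115521040 + 77227*sqrt(510)/1398 ≈ -5.2318e+6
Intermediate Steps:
m(w) = 125 + w
X(B) = sqrt(2)*sqrt(B) (X(B) = sqrt(2*B) = sqrt(2)*sqrt(B))
V = -7315790937/2 + 77227*sqrt(510)/2 (V = ((-94731 + sqrt(2)*sqrt(255))*(-152776 + 230003))/2 = ((-94731 + sqrt(510))*77227)/2 = (-7315790937 + 77227*sqrt(510))/2 = -7315790937/2 + 77227*sqrt(510)/2 ≈ -3.6570e+9)
-103278/(-240809)/(-397920) + V/m(574) = -103278/(-240809)/(-397920) + (-7315790937/2 + 77227*sqrt(510)/2)/(125 + 574) = -103278*(-1/240809)*(-1/397920) + (-7315790937/2 + 77227*sqrt(510)/2)/699 = (103278/240809)*(-1/397920) + (-7315790937/2 + 77227*sqrt(510)/2)*(1/699) = -17213/15970452880 + (-2438596979/466 + 77227*sqrt(510)/1398) = -19472749073218935389/3721115521040 + 77227*sqrt(510)/1398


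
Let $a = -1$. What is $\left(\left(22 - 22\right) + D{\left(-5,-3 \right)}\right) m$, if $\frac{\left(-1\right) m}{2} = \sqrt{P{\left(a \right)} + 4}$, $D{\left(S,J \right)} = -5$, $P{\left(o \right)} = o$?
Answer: $10 \sqrt{3} \approx 17.32$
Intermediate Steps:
$m = - 2 \sqrt{3}$ ($m = - 2 \sqrt{-1 + 4} = - 2 \sqrt{3} \approx -3.4641$)
$\left(\left(22 - 22\right) + D{\left(-5,-3 \right)}\right) m = \left(\left(22 - 22\right) - 5\right) \left(- 2 \sqrt{3}\right) = \left(0 - 5\right) \left(- 2 \sqrt{3}\right) = - 5 \left(- 2 \sqrt{3}\right) = 10 \sqrt{3}$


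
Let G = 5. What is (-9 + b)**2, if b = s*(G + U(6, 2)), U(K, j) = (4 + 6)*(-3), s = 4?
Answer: 11881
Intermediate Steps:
U(K, j) = -30 (U(K, j) = 10*(-3) = -30)
b = -100 (b = 4*(5 - 30) = 4*(-25) = -100)
(-9 + b)**2 = (-9 - 100)**2 = (-109)**2 = 11881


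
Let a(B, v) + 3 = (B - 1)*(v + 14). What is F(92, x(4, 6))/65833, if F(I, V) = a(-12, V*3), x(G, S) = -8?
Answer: 127/65833 ≈ 0.0019291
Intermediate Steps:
a(B, v) = -3 + (-1 + B)*(14 + v) (a(B, v) = -3 + (B - 1)*(v + 14) = -3 + (-1 + B)*(14 + v))
F(I, V) = -185 - 39*V (F(I, V) = -17 - V*3 + 14*(-12) - 12*V*3 = -17 - 3*V - 168 - 36*V = -185 - 39*V)
F(92, x(4, 6))/65833 = (-185 - 39*(-8))/65833 = (-185 + 312)*(1/65833) = 127*(1/65833) = 127/65833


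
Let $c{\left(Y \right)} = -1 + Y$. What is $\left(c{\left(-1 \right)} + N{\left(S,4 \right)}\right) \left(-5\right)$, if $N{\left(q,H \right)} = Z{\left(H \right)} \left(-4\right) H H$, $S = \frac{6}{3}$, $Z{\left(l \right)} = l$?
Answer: $1290$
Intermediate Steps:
$S = 2$ ($S = 6 \cdot \frac{1}{3} = 2$)
$N{\left(q,H \right)} = - 4 H^{3}$ ($N{\left(q,H \right)} = H \left(-4\right) H H = - 4 H H^{2} = - 4 H^{3}$)
$\left(c{\left(-1 \right)} + N{\left(S,4 \right)}\right) \left(-5\right) = \left(\left(-1 - 1\right) - 4 \cdot 4^{3}\right) \left(-5\right) = \left(-2 - 256\right) \left(-5\right) = \left(-258\right) \left(-5\right) = 1290$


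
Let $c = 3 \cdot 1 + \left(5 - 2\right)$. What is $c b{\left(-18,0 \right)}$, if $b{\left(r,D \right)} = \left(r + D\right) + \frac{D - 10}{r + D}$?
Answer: $- \frac{314}{3} \approx -104.67$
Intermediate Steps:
$b{\left(r,D \right)} = D + r + \frac{-10 + D}{D + r}$ ($b{\left(r,D \right)} = \left(D + r\right) + \frac{-10 + D}{D + r} = D + r + \frac{-10 + D}{D + r}$)
$c = 6$ ($c = 3 + 3 = 6$)
$c b{\left(-18,0 \right)} = 6 \frac{-10 + 0 + 0^{2} + \left(-18\right)^{2} + 2 \cdot 0 \left(-18\right)}{0 - 18} = 6 \frac{-10 + 0 + 0 + 324 + 0}{-18} = 6 \left(\left(- \frac{1}{18}\right) 314\right) = 6 \left(- \frac{157}{9}\right) = - \frac{314}{3}$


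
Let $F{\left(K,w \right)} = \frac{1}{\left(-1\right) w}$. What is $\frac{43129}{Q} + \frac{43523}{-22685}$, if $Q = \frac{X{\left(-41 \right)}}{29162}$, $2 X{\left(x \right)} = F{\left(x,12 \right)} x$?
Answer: $\frac{684757375002677}{930085} \approx 7.3623 \cdot 10^{8}$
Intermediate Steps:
$F{\left(K,w \right)} = - \frac{1}{w}$
$X{\left(x \right)} = - \frac{x}{24}$ ($X{\left(x \right)} = \frac{- \frac{1}{12} x}{2} = \frac{\left(-1\right) \frac{1}{12} x}{2} = \frac{\left(- \frac{1}{12}\right) x}{2} = - \frac{x}{24}$)
$Q = \frac{41}{699888}$ ($Q = \frac{\left(- \frac{1}{24}\right) \left(-41\right)}{29162} = \frac{41}{24} \cdot \frac{1}{29162} = \frac{41}{699888} \approx 5.8581 \cdot 10^{-5}$)
$\frac{43129}{Q} + \frac{43523}{-22685} = \frac{43129}{\frac{41}{699888}} + \frac{43523}{-22685} = 43129 \cdot \frac{699888}{41} + 43523 \left(- \frac{1}{22685}\right) = \frac{30185469552}{41} - \frac{43523}{22685} = \frac{684757375002677}{930085}$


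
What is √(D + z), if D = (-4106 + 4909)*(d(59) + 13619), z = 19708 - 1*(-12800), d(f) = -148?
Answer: √10849721 ≈ 3293.9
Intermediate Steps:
z = 32508 (z = 19708 + 12800 = 32508)
D = 10817213 (D = (-4106 + 4909)*(-148 + 13619) = 803*13471 = 10817213)
√(D + z) = √(10817213 + 32508) = √10849721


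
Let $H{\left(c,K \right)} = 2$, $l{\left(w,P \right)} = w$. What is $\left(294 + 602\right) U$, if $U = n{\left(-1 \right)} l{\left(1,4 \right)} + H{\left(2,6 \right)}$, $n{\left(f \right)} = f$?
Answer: $896$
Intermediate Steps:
$U = 1$ ($U = \left(-1\right) 1 + 2 = -1 + 2 = 1$)
$\left(294 + 602\right) U = \left(294 + 602\right) 1 = 896 \cdot 1 = 896$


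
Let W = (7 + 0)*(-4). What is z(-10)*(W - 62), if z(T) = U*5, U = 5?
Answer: -2250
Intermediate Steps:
z(T) = 25 (z(T) = 5*5 = 25)
W = -28 (W = 7*(-4) = -28)
z(-10)*(W - 62) = 25*(-28 - 62) = 25*(-90) = -2250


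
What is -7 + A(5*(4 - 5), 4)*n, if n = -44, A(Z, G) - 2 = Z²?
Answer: -1195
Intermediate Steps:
A(Z, G) = 2 + Z²
-7 + A(5*(4 - 5), 4)*n = -7 + (2 + (5*(4 - 5))²)*(-44) = -7 + (2 + (5*(-1))²)*(-44) = -7 + (2 + (-5)²)*(-44) = -7 + (2 + 25)*(-44) = -7 + 27*(-44) = -7 - 1188 = -1195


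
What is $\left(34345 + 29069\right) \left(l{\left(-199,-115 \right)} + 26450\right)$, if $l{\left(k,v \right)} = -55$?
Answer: $1673812530$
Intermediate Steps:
$\left(34345 + 29069\right) \left(l{\left(-199,-115 \right)} + 26450\right) = \left(34345 + 29069\right) \left(-55 + 26450\right) = 63414 \cdot 26395 = 1673812530$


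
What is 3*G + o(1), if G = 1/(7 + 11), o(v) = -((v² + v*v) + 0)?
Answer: -11/6 ≈ -1.8333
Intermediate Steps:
o(v) = -2*v² (o(v) = -((v² + v²) + 0) = -(2*v² + 0) = -2*v²)
G = 1/18 ≈ 0.055556
3*G + o(1) = 3*(1/18) - 2*1² = ⅙ - 2*1 = ⅙ - 2 = -11/6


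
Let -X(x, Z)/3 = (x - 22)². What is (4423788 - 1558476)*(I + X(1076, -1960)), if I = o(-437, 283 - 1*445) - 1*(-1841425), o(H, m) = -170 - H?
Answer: -4272340649472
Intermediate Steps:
X(x, Z) = -3*(-22 + x)² (X(x, Z) = -3*(x - 22)² = -3*(-22 + x)²)
I = 1841692 (I = (-170 - 1*(-437)) - 1*(-1841425) = (-170 + 437) + 1841425 = 267 + 1841425 = 1841692)
(4423788 - 1558476)*(I + X(1076, -1960)) = (4423788 - 1558476)*(1841692 - 3*(-22 + 1076)²) = 2865312*(1841692 - 3*1054²) = 2865312*(1841692 - 3*1110916) = 2865312*(1841692 - 3332748) = 2865312*(-1491056) = -4272340649472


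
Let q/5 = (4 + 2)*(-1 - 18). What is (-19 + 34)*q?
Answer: -8550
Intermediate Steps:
q = -570 (q = 5*((4 + 2)*(-1 - 18)) = 5*(6*(-19)) = 5*(-114) = -570)
(-19 + 34)*q = (-19 + 34)*(-570) = 15*(-570) = -8550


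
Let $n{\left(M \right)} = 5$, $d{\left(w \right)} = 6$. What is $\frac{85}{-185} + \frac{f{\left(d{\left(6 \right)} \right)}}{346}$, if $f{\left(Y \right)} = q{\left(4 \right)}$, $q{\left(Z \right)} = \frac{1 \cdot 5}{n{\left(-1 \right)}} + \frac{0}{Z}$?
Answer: $- \frac{5845}{12802} \approx -0.45657$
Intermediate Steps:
$q{\left(Z \right)} = 1$ ($q{\left(Z \right)} = \frac{1 \cdot 5}{5} + \frac{0}{Z} = 5 \cdot \frac{1}{5} + 0 = 1 + 0 = 1$)
$f{\left(Y \right)} = 1$
$\frac{85}{-185} + \frac{f{\left(d{\left(6 \right)} \right)}}{346} = \frac{85}{-185} + 1 \cdot \frac{1}{346} = 85 \left(- \frac{1}{185}\right) + 1 \cdot \frac{1}{346} = - \frac{17}{37} + \frac{1}{346} = - \frac{5845}{12802}$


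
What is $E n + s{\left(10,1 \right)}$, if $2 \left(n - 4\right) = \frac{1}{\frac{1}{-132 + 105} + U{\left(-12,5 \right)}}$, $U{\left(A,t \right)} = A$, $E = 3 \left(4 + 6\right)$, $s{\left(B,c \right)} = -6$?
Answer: $\frac{7329}{65} \approx 112.75$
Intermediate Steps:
$E = 30$ ($E = 3 \cdot 10 = 30$)
$n = \frac{2573}{650}$ ($n = 4 + \frac{1}{2 \left(\frac{1}{-132 + 105} - 12\right)} = 4 + \frac{1}{2 \left(\frac{1}{-27} - 12\right)} = 4 + \frac{1}{2 \left(- \frac{1}{27} - 12\right)} = 4 + \frac{1}{2 \left(- \frac{325}{27}\right)} = 4 + \frac{1}{2} \left(- \frac{27}{325}\right) = 4 - \frac{27}{650} = \frac{2573}{650} \approx 3.9585$)
$E n + s{\left(10,1 \right)} = 30 \cdot \frac{2573}{650} - 6 = \frac{7719}{65} - 6 = \frac{7329}{65}$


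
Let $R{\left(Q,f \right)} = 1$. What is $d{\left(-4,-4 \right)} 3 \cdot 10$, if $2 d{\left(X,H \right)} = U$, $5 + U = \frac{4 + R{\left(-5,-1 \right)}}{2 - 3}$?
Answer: $-150$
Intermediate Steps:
$U = -10$ ($U = -5 + \frac{4 + 1}{2 - 3} = -5 + \frac{5}{2 + \left(-3 + 0\right)} = -5 + \frac{5}{2 - 3} = -5 + \frac{5}{-1} = -5 + 5 \left(-1\right) = -5 - 5 = -10$)
$d{\left(X,H \right)} = -5$ ($d{\left(X,H \right)} = \frac{1}{2} \left(-10\right) = -5$)
$d{\left(-4,-4 \right)} 3 \cdot 10 = \left(-5\right) 3 \cdot 10 = \left(-15\right) 10 = -150$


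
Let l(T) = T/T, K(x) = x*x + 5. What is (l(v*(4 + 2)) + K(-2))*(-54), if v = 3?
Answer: -540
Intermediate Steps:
K(x) = 5 + x² (K(x) = x² + 5 = 5 + x²)
l(T) = 1
(l(v*(4 + 2)) + K(-2))*(-54) = (1 + (5 + (-2)²))*(-54) = (1 + (5 + 4))*(-54) = (1 + 9)*(-54) = 10*(-54) = -540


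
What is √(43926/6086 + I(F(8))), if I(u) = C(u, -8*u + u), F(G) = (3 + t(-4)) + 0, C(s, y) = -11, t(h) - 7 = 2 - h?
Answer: I*√35024930/3043 ≈ 1.9449*I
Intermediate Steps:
t(h) = 9 - h (t(h) = 7 + (2 - h) = 9 - h)
F(G) = 16 (F(G) = (3 + (9 - 1*(-4))) + 0 = (3 + (9 + 4)) + 0 = (3 + 13) + 0 = 16 + 0 = 16)
I(u) = -11
√(43926/6086 + I(F(8))) = √(43926/6086 - 11) = √(43926*(1/6086) - 11) = √(21963/3043 - 11) = √(-11510/3043) = I*√35024930/3043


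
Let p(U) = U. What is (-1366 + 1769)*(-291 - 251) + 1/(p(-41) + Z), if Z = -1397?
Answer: -314096589/1438 ≈ -2.1843e+5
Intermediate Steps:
(-1366 + 1769)*(-291 - 251) + 1/(p(-41) + Z) = (-1366 + 1769)*(-291 - 251) + 1/(-41 - 1397) = 403*(-542) + 1/(-1438) = -218426 - 1/1438 = -314096589/1438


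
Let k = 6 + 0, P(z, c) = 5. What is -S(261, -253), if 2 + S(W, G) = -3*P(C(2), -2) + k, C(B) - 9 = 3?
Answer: 11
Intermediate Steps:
C(B) = 12 (C(B) = 9 + 3 = 12)
k = 6
S(W, G) = -11 (S(W, G) = -2 + (-3*5 + 6) = -2 + (-15 + 6) = -2 - 9 = -11)
-S(261, -253) = -1*(-11) = 11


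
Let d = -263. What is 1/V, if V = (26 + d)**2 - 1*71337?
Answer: -1/15168 ≈ -6.5928e-5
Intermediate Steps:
V = -15168 (V = (26 - 263)**2 - 1*71337 = (-237)**2 - 71337 = 56169 - 71337 = -15168)
1/V = 1/(-15168) = -1/15168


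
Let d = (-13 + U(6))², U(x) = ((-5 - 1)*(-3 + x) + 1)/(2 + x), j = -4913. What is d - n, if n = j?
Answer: 329073/64 ≈ 5141.8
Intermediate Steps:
U(x) = (19 - 6*x)/(2 + x) (U(x) = (-6*(-3 + x) + 1)/(2 + x) = ((18 - 6*x) + 1)/(2 + x) = (19 - 6*x)/(2 + x))
n = -4913
d = 14641/64 (d = (-13 + (19 - 6*6)/(2 + 6))² = (-13 + (19 - 36)/8)² = (-13 + (⅛)*(-17))² = (-13 - 17/8)² = (-121/8)² = 14641/64 ≈ 228.77)
d - n = 14641/64 - 1*(-4913) = 14641/64 + 4913 = 329073/64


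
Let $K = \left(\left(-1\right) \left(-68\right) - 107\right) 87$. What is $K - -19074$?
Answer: $15681$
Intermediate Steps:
$K = -3393$ ($K = \left(68 - 107\right) 87 = \left(-39\right) 87 = -3393$)
$K - -19074 = -3393 - -19074 = -3393 + 19074 = 15681$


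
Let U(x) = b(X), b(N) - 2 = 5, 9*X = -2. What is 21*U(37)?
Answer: 147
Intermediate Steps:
X = -2/9 (X = (1/9)*(-2) = -2/9 ≈ -0.22222)
b(N) = 7 (b(N) = 2 + 5 = 7)
U(x) = 7
21*U(37) = 21*7 = 147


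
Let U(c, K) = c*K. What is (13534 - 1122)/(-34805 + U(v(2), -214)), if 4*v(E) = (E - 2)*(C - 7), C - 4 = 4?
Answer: -12412/34805 ≈ -0.35662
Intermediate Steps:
C = 8 (C = 4 + 4 = 8)
v(E) = -½ + E/4 (v(E) = ((E - 2)*(8 - 7))/4 = ((-2 + E)*1)/4 = (-2 + E)/4 = -½ + E/4)
U(c, K) = K*c
(13534 - 1122)/(-34805 + U(v(2), -214)) = (13534 - 1122)/(-34805 - 214*(-½ + (¼)*2)) = 12412/(-34805 - 214*(-½ + ½)) = 12412/(-34805 - 214*0) = 12412/(-34805 + 0) = 12412/(-34805) = 12412*(-1/34805) = -12412/34805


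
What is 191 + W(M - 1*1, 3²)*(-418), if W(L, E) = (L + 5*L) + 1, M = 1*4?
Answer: -7751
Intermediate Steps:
M = 4
W(L, E) = 1 + 6*L (W(L, E) = 6*L + 1 = 1 + 6*L)
191 + W(M - 1*1, 3²)*(-418) = 191 + (1 + 6*(4 - 1*1))*(-418) = 191 + (1 + 6*(4 - 1))*(-418) = 191 + (1 + 6*3)*(-418) = 191 + (1 + 18)*(-418) = 191 + 19*(-418) = 191 - 7942 = -7751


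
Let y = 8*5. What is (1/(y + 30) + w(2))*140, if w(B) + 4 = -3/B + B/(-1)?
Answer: -1048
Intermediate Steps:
y = 40
w(B) = -4 - B - 3/B (w(B) = -4 + (-3/B + B/(-1)) = -4 + (-3/B + B*(-1)) = -4 + (-3/B - B) = -4 + (-B - 3/B) = -4 - B - 3/B)
(1/(y + 30) + w(2))*140 = (1/(40 + 30) + (-4 - 1*2 - 3/2))*140 = (1/70 + (-4 - 2 - 3*1/2))*140 = (1/70 + (-4 - 2 - 3/2))*140 = (1/70 - 15/2)*140 = -262/35*140 = -1048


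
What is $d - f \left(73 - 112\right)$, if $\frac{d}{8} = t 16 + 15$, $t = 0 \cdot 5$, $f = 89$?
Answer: $3591$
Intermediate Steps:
$t = 0$
$d = 120$ ($d = 8 \left(0 \cdot 16 + 15\right) = 8 \left(0 + 15\right) = 8 \cdot 15 = 120$)
$d - f \left(73 - 112\right) = 120 - 89 \left(73 - 112\right) = 120 - 89 \left(-39\right) = 120 - -3471 = 120 + 3471 = 3591$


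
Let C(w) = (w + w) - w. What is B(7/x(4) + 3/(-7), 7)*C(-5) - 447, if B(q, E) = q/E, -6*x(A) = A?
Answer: -43041/98 ≈ -439.19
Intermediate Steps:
x(A) = -A/6
C(w) = w (C(w) = 2*w - w = w)
B(7/x(4) + 3/(-7), 7)*C(-5) - 447 = ((7/((-⅙*4)) + 3/(-7))/7)*(-5) - 447 = ((7/(-⅔) + 3*(-⅐))*(⅐))*(-5) - 447 = ((7*(-3/2) - 3/7)*(⅐))*(-5) - 447 = ((-21/2 - 3/7)*(⅐))*(-5) - 447 = -153/14*⅐*(-5) - 447 = -153/98*(-5) - 447 = 765/98 - 447 = -43041/98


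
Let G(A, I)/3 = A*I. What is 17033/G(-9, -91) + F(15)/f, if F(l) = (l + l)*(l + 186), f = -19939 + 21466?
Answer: 13608367/1250613 ≈ 10.881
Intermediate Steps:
f = 1527
F(l) = 2*l*(186 + l) (F(l) = (2*l)*(186 + l) = 2*l*(186 + l))
G(A, I) = 3*A*I (G(A, I) = 3*(A*I) = 3*A*I)
17033/G(-9, -91) + F(15)/f = 17033/((3*(-9)*(-91))) + (2*15*(186 + 15))/1527 = 17033/2457 + (2*15*201)*(1/1527) = 17033*(1/2457) + 6030*(1/1527) = 17033/2457 + 2010/509 = 13608367/1250613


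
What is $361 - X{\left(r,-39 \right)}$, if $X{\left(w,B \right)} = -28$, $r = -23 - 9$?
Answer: $389$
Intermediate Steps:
$r = -32$
$361 - X{\left(r,-39 \right)} = 361 - -28 = 361 + 28 = 389$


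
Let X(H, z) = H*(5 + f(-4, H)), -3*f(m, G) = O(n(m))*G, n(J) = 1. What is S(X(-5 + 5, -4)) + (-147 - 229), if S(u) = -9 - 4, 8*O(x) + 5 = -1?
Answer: -389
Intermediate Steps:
O(x) = -3/4 (O(x) = -5/8 + (1/8)*(-1) = -5/8 - 1/8 = -3/4)
f(m, G) = G/4 (f(m, G) = -(-1)*G/4 = G/4)
X(H, z) = H*(5 + H/4)
S(u) = -13
S(X(-5 + 5, -4)) + (-147 - 229) = -13 + (-147 - 229) = -13 - 376 = -389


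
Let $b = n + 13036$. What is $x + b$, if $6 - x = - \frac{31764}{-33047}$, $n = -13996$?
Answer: $- \frac{31558602}{33047} \approx -954.96$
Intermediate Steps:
$b = -960$ ($b = -13996 + 13036 = -960$)
$x = \frac{166518}{33047}$ ($x = 6 - - \frac{31764}{-33047} = 6 - \left(-31764\right) \left(- \frac{1}{33047}\right) = 6 - \frac{31764}{33047} = \frac{166518}{33047} \approx 5.0388$)
$x + b = \frac{166518}{33047} - 960 = - \frac{31558602}{33047}$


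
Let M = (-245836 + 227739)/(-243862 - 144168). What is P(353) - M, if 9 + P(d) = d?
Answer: 133464223/388030 ≈ 343.95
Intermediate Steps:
M = 18097/388030 (M = -18097/(-388030) = -18097*(-1/388030) = 18097/388030 ≈ 0.046638)
P(d) = -9 + d
P(353) - M = (-9 + 353) - 1*18097/388030 = 344 - 18097/388030 = 133464223/388030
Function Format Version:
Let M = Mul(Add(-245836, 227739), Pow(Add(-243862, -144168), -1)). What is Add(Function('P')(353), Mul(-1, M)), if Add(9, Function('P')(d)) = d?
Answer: Rational(133464223, 388030) ≈ 343.95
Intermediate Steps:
M = Rational(18097, 388030) (M = Mul(-18097, Pow(-388030, -1)) = Mul(-18097, Rational(-1, 388030)) = Rational(18097, 388030) ≈ 0.046638)
Function('P')(d) = Add(-9, d)
Add(Function('P')(353), Mul(-1, M)) = Add(Add(-9, 353), Mul(-1, Rational(18097, 388030))) = Add(344, Rational(-18097, 388030)) = Rational(133464223, 388030)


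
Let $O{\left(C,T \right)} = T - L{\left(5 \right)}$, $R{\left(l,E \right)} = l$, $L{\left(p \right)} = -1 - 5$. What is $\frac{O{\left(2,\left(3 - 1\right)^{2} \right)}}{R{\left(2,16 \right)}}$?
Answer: $5$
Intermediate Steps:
$L{\left(p \right)} = -6$ ($L{\left(p \right)} = -1 - 5 = -6$)
$O{\left(C,T \right)} = 6 + T$ ($O{\left(C,T \right)} = T - -6 = T + 6 = 6 + T$)
$\frac{O{\left(2,\left(3 - 1\right)^{2} \right)}}{R{\left(2,16 \right)}} = \frac{6 + \left(3 - 1\right)^{2}}{2} = \left(6 + 2^{2}\right) \frac{1}{2} = \left(6 + 4\right) \frac{1}{2} = 10 \cdot \frac{1}{2} = 5$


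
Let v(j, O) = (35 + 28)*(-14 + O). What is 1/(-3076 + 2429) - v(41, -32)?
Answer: 1875005/647 ≈ 2898.0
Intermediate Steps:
v(j, O) = -882 + 63*O (v(j, O) = 63*(-14 + O) = -882 + 63*O)
1/(-3076 + 2429) - v(41, -32) = 1/(-3076 + 2429) - (-882 + 63*(-32)) = 1/(-647) - (-882 - 2016) = -1/647 - 1*(-2898) = -1/647 + 2898 = 1875005/647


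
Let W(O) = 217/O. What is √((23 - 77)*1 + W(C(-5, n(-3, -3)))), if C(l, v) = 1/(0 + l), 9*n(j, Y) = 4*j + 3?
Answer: I*√1139 ≈ 33.749*I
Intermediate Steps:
n(j, Y) = ⅓ + 4*j/9 (n(j, Y) = (4*j + 3)/9 = (3 + 4*j)/9 = ⅓ + 4*j/9)
C(l, v) = 1/l
√((23 - 77)*1 + W(C(-5, n(-3, -3)))) = √((23 - 77)*1 + 217/(1/(-5))) = √(-54*1 + 217/(-⅕)) = √(-54 + 217*(-5)) = √(-54 - 1085) = √(-1139) = I*√1139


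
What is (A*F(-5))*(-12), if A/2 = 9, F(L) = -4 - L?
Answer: -216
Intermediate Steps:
A = 18 (A = 2*9 = 18)
(A*F(-5))*(-12) = (18*(-4 - 1*(-5)))*(-12) = (18*(-4 + 5))*(-12) = (18*1)*(-12) = 18*(-12) = -216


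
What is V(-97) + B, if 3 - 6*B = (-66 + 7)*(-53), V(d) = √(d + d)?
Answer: -1562/3 + I*√194 ≈ -520.67 + 13.928*I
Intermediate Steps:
V(d) = √2*√d (V(d) = √(2*d) = √2*√d)
B = -1562/3 (B = ½ - (-66 + 7)*(-53)/6 = ½ - (-59)*(-53)/6 = ½ - ⅙*3127 = ½ - 3127/6 = -1562/3 ≈ -520.67)
V(-97) + B = √2*√(-97) - 1562/3 = √2*(I*√97) - 1562/3 = I*√194 - 1562/3 = -1562/3 + I*√194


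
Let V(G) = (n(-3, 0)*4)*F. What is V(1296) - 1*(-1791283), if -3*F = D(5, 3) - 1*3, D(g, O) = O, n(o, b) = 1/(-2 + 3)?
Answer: 1791283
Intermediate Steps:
n(o, b) = 1 (n(o, b) = 1/1 = 1)
F = 0 (F = -(3 - 1*3)/3 = -(3 - 3)/3 = -1/3*0 = 0)
V(G) = 0 (V(G) = (1*4)*0 = 4*0 = 0)
V(1296) - 1*(-1791283) = 0 - 1*(-1791283) = 0 + 1791283 = 1791283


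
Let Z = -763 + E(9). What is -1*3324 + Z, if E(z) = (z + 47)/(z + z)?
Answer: -36755/9 ≈ -4083.9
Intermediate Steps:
E(z) = (47 + z)/(2*z) (E(z) = (47 + z)/((2*z)) = (47 + z)*(1/(2*z)) = (47 + z)/(2*z))
Z = -6839/9 (Z = -763 + (1/2)*(47 + 9)/9 = -763 + (1/2)*(1/9)*56 = -763 + 28/9 = -6839/9 ≈ -759.89)
-1*3324 + Z = -1*3324 - 6839/9 = -3324 - 6839/9 = -36755/9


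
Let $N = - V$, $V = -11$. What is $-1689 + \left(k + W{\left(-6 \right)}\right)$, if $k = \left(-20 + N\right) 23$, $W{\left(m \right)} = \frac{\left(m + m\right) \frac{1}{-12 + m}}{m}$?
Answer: $- \frac{17065}{9} \approx -1896.1$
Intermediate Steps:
$W{\left(m \right)} = \frac{2}{-12 + m}$ ($W{\left(m \right)} = \frac{2 m \frac{1}{-12 + m}}{m} = \frac{2}{-12 + m}$)
$N = 11$ ($N = \left(-1\right) \left(-11\right) = 11$)
$k = -207$ ($k = \left(-20 + 11\right) 23 = \left(-9\right) 23 = -207$)
$-1689 + \left(k + W{\left(-6 \right)}\right) = -1689 - \left(207 - \frac{2}{-12 - 6}\right) = -1689 - \left(207 - \frac{2}{-18}\right) = -1689 + \left(-207 + 2 \left(- \frac{1}{18}\right)\right) = -1689 - \frac{1864}{9} = - \frac{17065}{9}$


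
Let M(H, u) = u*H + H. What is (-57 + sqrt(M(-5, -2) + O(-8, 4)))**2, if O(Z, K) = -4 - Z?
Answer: 2916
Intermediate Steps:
M(H, u) = H + H*u (M(H, u) = H*u + H = H + H*u)
(-57 + sqrt(M(-5, -2) + O(-8, 4)))**2 = (-57 + sqrt(-5*(1 - 2) + (-4 - 1*(-8))))**2 = (-57 + sqrt(-5*(-1) + (-4 + 8)))**2 = (-57 + sqrt(5 + 4))**2 = (-57 + sqrt(9))**2 = (-57 + 3)**2 = (-54)**2 = 2916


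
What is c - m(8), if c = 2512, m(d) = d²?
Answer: 2448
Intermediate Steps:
c - m(8) = 2512 - 1*8² = 2512 - 1*64 = 2512 - 64 = 2448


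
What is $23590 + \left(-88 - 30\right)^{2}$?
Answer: $37514$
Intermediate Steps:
$23590 + \left(-88 - 30\right)^{2} = 23590 + \left(-118\right)^{2} = 23590 + 13924 = 37514$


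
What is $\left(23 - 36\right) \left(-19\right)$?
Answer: $247$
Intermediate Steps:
$\left(23 - 36\right) \left(-19\right) = \left(-13\right) \left(-19\right) = 247$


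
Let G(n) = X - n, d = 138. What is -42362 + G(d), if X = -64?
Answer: -42564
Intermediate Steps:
G(n) = -64 - n
-42362 + G(d) = -42362 + (-64 - 1*138) = -42362 + (-64 - 138) = -42362 - 202 = -42564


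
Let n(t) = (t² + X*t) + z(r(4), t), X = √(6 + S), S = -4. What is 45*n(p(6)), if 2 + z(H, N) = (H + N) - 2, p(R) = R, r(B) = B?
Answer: 1890 + 270*√2 ≈ 2271.8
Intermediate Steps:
z(H, N) = -4 + H + N (z(H, N) = -2 + ((H + N) - 2) = -2 + (-2 + H + N) = -4 + H + N)
X = √2 (X = √(6 - 4) = √2 ≈ 1.4142)
n(t) = t + t² + t*√2 (n(t) = (t² + √2*t) + (-4 + 4 + t) = (t² + t*√2) + t = t + t² + t*√2)
45*n(p(6)) = 45*(6*(1 + 6 + √2)) = 45*(6*(7 + √2)) = 45*(42 + 6*√2) = 1890 + 270*√2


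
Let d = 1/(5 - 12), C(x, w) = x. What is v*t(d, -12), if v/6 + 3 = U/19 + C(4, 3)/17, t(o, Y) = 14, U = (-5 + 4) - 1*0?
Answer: -76440/323 ≈ -236.66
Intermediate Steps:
d = -⅐ (d = 1/(-7) = -⅐ ≈ -0.14286)
U = -1 (U = -1 + 0 = -1)
v = -5460/323 (v = -18 + 6*(-1/19 + 4/17) = -18 + 6*(59/323) = -18 + 354/323 = -5460/323 ≈ -16.904)
v*t(d, -12) = -5460/323*14 = -76440/323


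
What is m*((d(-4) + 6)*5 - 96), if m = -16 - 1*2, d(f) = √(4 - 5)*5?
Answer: 1188 - 450*I ≈ 1188.0 - 450.0*I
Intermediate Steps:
d(f) = 5*I (d(f) = √(-1)*5 = I*5 = 5*I)
m = -18 (m = -16 - 2 = -18)
m*((d(-4) + 6)*5 - 96) = -18*((5*I + 6)*5 - 96) = -18*((6 + 5*I)*5 - 96) = -18*((30 + 25*I) - 96) = -18*(-66 + 25*I) = 1188 - 450*I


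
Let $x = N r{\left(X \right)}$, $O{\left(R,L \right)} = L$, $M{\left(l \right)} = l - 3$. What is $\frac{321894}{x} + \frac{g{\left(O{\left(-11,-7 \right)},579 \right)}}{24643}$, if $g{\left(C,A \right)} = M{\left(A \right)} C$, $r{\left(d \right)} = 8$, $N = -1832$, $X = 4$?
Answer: $- \frac{3995763417}{180583904} \approx -22.127$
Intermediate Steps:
$M{\left(l \right)} = -3 + l$
$g{\left(C,A \right)} = C \left(-3 + A\right)$ ($g{\left(C,A \right)} = \left(-3 + A\right) C = C \left(-3 + A\right)$)
$x = -14656$ ($x = \left(-1832\right) 8 = -14656$)
$\frac{321894}{x} + \frac{g{\left(O{\left(-11,-7 \right)},579 \right)}}{24643} = \frac{321894}{-14656} + \frac{\left(-7\right) \left(-3 + 579\right)}{24643} = 321894 \left(- \frac{1}{14656}\right) + \left(-7\right) 576 \cdot \frac{1}{24643} = - \frac{160947}{7328} - \frac{4032}{24643} = - \frac{3995763417}{180583904}$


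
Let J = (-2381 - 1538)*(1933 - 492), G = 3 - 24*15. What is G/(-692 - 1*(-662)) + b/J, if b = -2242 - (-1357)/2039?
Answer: 1370307124649/115148018810 ≈ 11.900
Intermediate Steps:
G = -357 (G = 3 - 360 = -357)
J = -5647279 (J = -3919*1441 = -5647279)
b = -4570081/2039 (b = -2242 - (-1357)/2039 = -2242 - 1*(-1357/2039) = -2242 + 1357/2039 = -4570081/2039 ≈ -2241.3)
G/(-692 - 1*(-662)) + b/J = -357/(-692 - 1*(-662)) - 4570081/2039/(-5647279) = -357/(-692 + 662) - 4570081/2039*(-1/5647279) = -357/(-30) + 4570081/11514801881 = -357*(-1/30) + 4570081/11514801881 = 119/10 + 4570081/11514801881 = 1370307124649/115148018810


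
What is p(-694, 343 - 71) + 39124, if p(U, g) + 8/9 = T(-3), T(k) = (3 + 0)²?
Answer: 352189/9 ≈ 39132.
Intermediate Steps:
T(k) = 9 (T(k) = 3² = 9)
p(U, g) = 73/9 (p(U, g) = -8/9 + 9 = 73/9)
p(-694, 343 - 71) + 39124 = 73/9 + 39124 = 352189/9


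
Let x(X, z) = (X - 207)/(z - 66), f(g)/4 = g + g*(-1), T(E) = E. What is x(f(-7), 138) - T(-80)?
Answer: 617/8 ≈ 77.125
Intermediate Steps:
f(g) = 0 (f(g) = 4*(g + g*(-1)) = 4*(g - g) = 4*0 = 0)
x(X, z) = (-207 + X)/(-66 + z)
x(f(-7), 138) - T(-80) = (-207 + 0)/(-66 + 138) - 1*(-80) = -207/72 + 80 = (1/72)*(-207) + 80 = -23/8 + 80 = 617/8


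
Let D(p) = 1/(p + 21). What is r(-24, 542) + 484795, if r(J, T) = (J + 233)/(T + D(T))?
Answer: 147933857532/305147 ≈ 4.8480e+5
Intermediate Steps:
D(p) = 1/(21 + p)
r(J, T) = (233 + J)/(T + 1/(21 + T)) (r(J, T) = (J + 233)/(T + 1/(21 + T)) = (233 + J)/(T + 1/(21 + T)))
r(-24, 542) + 484795 = (21 + 542)*(233 - 24)/(1 + 542*(21 + 542)) + 484795 = 563*209/(1 + 542*563) + 484795 = 563*209/(1 + 305146) + 484795 = 563*209/305147 + 484795 = (1/305147)*563*209 + 484795 = 117667/305147 + 484795 = 147933857532/305147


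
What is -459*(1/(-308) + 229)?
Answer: -32373729/308 ≈ -1.0511e+5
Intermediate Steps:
-459*(1/(-308) + 229) = -459*(-1/308 + 229) = -459*70531/308 = -32373729/308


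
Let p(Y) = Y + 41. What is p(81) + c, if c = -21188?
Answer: -21066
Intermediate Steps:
p(Y) = 41 + Y
p(81) + c = (41 + 81) - 21188 = 122 - 21188 = -21066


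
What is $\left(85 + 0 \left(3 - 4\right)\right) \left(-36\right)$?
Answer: $-3060$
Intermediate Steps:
$\left(85 + 0 \left(3 - 4\right)\right) \left(-36\right) = \left(85 + 0 \left(-1\right)\right) \left(-36\right) = \left(85 + 0\right) \left(-36\right) = 85 \left(-36\right) = -3060$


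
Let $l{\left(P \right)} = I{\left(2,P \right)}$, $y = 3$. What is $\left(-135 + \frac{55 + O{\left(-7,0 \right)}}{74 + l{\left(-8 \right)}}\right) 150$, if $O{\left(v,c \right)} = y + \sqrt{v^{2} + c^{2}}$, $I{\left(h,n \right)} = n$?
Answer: $- \frac{221125}{11} \approx -20102.0$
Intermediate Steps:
$l{\left(P \right)} = P$
$O{\left(v,c \right)} = 3 + \sqrt{c^{2} + v^{2}}$ ($O{\left(v,c \right)} = 3 + \sqrt{v^{2} + c^{2}} = 3 + \sqrt{c^{2} + v^{2}}$)
$\left(-135 + \frac{55 + O{\left(-7,0 \right)}}{74 + l{\left(-8 \right)}}\right) 150 = \left(-135 + \frac{55 + \left(3 + \sqrt{0^{2} + \left(-7\right)^{2}}\right)}{74 - 8}\right) 150 = \left(-135 + \frac{55 + \left(3 + \sqrt{0 + 49}\right)}{66}\right) 150 = \left(-135 + \left(55 + \left(3 + \sqrt{49}\right)\right) \frac{1}{66}\right) 150 = \left(-135 + \left(55 + \left(3 + 7\right)\right) \frac{1}{66}\right) 150 = \left(-135 + \left(55 + 10\right) \frac{1}{66}\right) 150 = \left(-135 + 65 \cdot \frac{1}{66}\right) 150 = \left(-135 + \frac{65}{66}\right) 150 = \left(- \frac{8845}{66}\right) 150 = - \frac{221125}{11}$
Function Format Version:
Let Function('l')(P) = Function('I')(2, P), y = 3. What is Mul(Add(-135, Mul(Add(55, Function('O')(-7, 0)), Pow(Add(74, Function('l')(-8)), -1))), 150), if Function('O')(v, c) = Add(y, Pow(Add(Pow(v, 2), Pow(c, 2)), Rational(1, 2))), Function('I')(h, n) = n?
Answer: Rational(-221125, 11) ≈ -20102.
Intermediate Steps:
Function('l')(P) = P
Function('O')(v, c) = Add(3, Pow(Add(Pow(c, 2), Pow(v, 2)), Rational(1, 2))) (Function('O')(v, c) = Add(3, Pow(Add(Pow(v, 2), Pow(c, 2)), Rational(1, 2))) = Add(3, Pow(Add(Pow(c, 2), Pow(v, 2)), Rational(1, 2))))
Mul(Add(-135, Mul(Add(55, Function('O')(-7, 0)), Pow(Add(74, Function('l')(-8)), -1))), 150) = Mul(Add(-135, Mul(Add(55, Add(3, Pow(Add(Pow(0, 2), Pow(-7, 2)), Rational(1, 2)))), Pow(Add(74, -8), -1))), 150) = Mul(Add(-135, Mul(Add(55, Add(3, Pow(Add(0, 49), Rational(1, 2)))), Pow(66, -1))), 150) = Mul(Add(-135, Mul(Add(55, Add(3, Pow(49, Rational(1, 2)))), Rational(1, 66))), 150) = Mul(Add(-135, Mul(Add(55, Add(3, 7)), Rational(1, 66))), 150) = Mul(Add(-135, Mul(Add(55, 10), Rational(1, 66))), 150) = Mul(Add(-135, Mul(65, Rational(1, 66))), 150) = Mul(Add(-135, Rational(65, 66)), 150) = Mul(Rational(-8845, 66), 150) = Rational(-221125, 11)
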